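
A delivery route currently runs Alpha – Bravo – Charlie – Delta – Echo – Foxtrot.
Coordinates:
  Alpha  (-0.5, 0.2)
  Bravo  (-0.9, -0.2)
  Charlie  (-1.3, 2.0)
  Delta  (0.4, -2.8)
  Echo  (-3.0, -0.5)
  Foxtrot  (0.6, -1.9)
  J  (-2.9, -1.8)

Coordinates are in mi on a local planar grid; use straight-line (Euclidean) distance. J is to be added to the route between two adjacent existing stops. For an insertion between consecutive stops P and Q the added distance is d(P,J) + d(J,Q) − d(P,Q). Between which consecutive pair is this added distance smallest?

Added distance for inserting J between each consecutive pair:
Alpha–Bravo: 5.1 mi
Bravo–Charlie: 4.4 mi
Charlie–Delta: 2.5 mi
Delta–Echo: 0.6 mi
Echo–Foxtrot: 0.9 mi
Smallest added distance is 0.6 mi, inserting between Delta and Echo.

between Delta and Echo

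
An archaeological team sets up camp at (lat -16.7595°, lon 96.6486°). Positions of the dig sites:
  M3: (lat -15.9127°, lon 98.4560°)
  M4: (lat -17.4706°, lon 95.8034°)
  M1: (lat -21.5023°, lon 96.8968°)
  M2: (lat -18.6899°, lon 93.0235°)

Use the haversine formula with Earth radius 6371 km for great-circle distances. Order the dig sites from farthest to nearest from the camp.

Computing each great-circle distance from (lat -16.7595°, lon 96.6486°):
M1 (lat -21.5023°, lon 96.8968°): 528.0 km
M2 (lat -18.6899°, lon 93.0235°): 439.9 km
M3 (lat -15.9127°, lon 98.4560°): 214.6 km
M4 (lat -17.4706°, lon 95.8034°): 119.7 km

M1, M2, M3, M4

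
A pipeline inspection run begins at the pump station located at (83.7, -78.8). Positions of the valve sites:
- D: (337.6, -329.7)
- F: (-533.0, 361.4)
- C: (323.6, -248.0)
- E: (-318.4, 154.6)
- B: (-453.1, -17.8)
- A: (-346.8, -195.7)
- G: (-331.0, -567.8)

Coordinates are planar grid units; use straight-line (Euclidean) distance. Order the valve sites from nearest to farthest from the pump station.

C, D, A, E, B, G, F

Distances from the pump station:
C (323.6, -248.0): 293.6
D (337.6, -329.7): 357.0
A (-346.8, -195.7): 446.1
E (-318.4, 154.6): 464.9
B (-453.1, -17.8): 540.3
G (-331.0, -567.8): 641.2
F (-533.0, 361.4): 757.7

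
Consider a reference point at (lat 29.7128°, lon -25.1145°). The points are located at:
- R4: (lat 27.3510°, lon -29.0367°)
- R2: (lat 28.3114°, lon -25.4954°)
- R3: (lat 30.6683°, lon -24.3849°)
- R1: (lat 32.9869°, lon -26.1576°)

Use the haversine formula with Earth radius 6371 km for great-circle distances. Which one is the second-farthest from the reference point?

Distances from the reference point ((lat 29.7128°, lon -25.1145°)):
R4: 464.5 km
R1: 377.3 km
R2: 160.2 km
R3: 127.3 km
The second-farthest is R1 at 377.3 km.

R1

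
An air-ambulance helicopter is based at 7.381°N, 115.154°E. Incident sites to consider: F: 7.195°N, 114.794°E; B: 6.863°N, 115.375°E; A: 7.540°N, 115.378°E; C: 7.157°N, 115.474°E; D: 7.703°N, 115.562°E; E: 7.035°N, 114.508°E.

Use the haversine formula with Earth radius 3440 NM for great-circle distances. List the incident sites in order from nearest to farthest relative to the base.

A, C, F, D, B, E

Distances from the base:
A 7.540°N, 115.378°E: 16.4 NM
C 7.157°N, 115.474°E: 23.3 NM
F 7.195°N, 114.794°E: 24.2 NM
D 7.703°N, 115.562°E: 31.0 NM
B 6.863°N, 115.375°E: 33.8 NM
E 7.035°N, 114.508°E: 43.7 NM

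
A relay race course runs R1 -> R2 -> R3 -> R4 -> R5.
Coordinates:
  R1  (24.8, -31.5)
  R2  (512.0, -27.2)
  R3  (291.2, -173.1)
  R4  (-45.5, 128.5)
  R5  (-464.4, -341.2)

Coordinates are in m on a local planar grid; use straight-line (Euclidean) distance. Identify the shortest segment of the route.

Leg distances:
R1→R2: 487.2 m
R2→R3: 264.6 m
R3→R4: 452.0 m
R4→R5: 629.4 m
The shortest leg is R2–R3 at 264.6 m.

R2–R3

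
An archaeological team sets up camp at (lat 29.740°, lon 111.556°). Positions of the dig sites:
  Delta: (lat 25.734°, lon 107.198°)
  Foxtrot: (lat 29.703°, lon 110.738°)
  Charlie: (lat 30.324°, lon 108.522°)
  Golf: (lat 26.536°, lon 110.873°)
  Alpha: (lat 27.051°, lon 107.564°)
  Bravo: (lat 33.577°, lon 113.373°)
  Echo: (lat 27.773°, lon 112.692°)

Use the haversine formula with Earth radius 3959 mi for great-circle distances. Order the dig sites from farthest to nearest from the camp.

Delta, Alpha, Bravo, Golf, Charlie, Echo, Foxtrot

Distance from the camp at (lat 29.740°, lon 111.556°) to each:
Delta (lat 25.734°, lon 107.198°): 384.2 mi
Alpha (lat 27.051°, lon 107.564°): 305.6 mi
Bravo (lat 33.577°, lon 113.373°): 285.8 mi
Golf (lat 26.536°, lon 110.873°): 225.3 mi
Charlie (lat 30.324°, lon 108.522°): 185.9 mi
Echo (lat 27.773°, lon 112.692°): 152.3 mi
Foxtrot (lat 29.703°, lon 110.738°): 49.2 mi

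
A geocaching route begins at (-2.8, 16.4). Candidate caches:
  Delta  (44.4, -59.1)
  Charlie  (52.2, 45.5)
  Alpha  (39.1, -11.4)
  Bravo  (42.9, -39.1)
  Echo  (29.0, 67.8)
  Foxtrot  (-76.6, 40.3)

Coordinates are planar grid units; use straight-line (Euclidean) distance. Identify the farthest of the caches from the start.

Distance to each, sorted:
Delta: 89.0
Foxtrot: 77.6
Bravo: 71.9
Charlie: 62.2
Echo: 60.4
Alpha: 50.3
The farthest is Delta at 89.0.

Delta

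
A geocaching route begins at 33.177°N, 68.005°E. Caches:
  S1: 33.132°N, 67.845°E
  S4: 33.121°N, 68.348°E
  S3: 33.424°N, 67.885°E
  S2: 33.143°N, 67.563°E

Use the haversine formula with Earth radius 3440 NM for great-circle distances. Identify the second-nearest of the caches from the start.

Distance to each, sorted:
S1: 8.5 NM
S3: 16.0 NM
S4: 17.6 NM
S2: 22.3 NM
The second-nearest is S3 at 16.0 NM.

S3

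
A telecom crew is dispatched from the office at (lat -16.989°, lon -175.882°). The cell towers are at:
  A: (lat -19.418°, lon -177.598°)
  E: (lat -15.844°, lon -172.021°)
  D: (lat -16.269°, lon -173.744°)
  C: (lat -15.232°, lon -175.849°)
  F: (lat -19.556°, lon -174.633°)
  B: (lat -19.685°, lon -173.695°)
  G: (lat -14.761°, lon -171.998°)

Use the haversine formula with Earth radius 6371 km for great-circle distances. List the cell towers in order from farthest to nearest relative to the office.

G, E, B, A, F, D, C

Distance from the office at (lat -16.989°, lon -175.882°) to each:
G (lat -14.761°, lon -171.998°): 483.6 km
E (lat -15.844°, lon -172.021°): 431.0 km
B (lat -19.685°, lon -173.695°): 378.3 km
A (lat -19.418°, lon -177.598°): 325.3 km
F (lat -19.556°, lon -174.633°): 314.4 km
D (lat -16.269°, lon -173.744°): 241.4 km
C (lat -15.232°, lon -175.849°): 195.4 km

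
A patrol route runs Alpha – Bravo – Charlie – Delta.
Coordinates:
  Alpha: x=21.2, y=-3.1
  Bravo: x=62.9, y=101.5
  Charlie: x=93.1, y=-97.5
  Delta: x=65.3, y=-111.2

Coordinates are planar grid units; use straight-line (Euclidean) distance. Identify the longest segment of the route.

Bravo–Charlie

Leg distances:
Alpha→Bravo: 112.6
Bravo→Charlie: 201.3
Charlie→Delta: 31.0
The longest leg is Bravo–Charlie at 201.3.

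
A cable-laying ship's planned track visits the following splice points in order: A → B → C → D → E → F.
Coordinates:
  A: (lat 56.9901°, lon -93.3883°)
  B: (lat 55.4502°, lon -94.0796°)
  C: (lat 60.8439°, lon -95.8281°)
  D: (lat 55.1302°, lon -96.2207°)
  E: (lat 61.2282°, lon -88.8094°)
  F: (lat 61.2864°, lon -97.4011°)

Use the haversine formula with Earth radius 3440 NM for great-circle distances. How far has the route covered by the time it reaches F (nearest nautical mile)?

Leg distances:
A→B: 95.3 NM  (cumulative 95.3 NM)
B→C: 328.5 NM  (cumulative 423.8 NM)
C→D: 343.3 NM  (cumulative 767.1 NM)
D→E: 434.3 NM  (cumulative 1201.3 NM)
E→F: 247.9 NM  (cumulative 1449.2 NM)
Cumulative distance at F ≈ 1449 NM.

1449 NM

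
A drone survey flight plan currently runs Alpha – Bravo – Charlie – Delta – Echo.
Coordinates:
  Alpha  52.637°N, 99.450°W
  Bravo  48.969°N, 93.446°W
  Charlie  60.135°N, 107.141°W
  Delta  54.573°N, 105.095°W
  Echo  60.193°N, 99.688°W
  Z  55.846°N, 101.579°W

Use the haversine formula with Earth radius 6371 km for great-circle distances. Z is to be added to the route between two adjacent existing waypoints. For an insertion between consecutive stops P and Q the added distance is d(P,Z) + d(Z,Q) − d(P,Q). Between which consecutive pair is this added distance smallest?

Added distance for inserting Z between each consecutive pair:
Alpha–Bravo: 737.8 km
Bravo–Charlie: 2.6 km
Charlie–Delta: 212.0 km
Delta–Echo: 56.7 km
Smallest added distance is 2.6 km, inserting between Bravo and Charlie.

between Bravo and Charlie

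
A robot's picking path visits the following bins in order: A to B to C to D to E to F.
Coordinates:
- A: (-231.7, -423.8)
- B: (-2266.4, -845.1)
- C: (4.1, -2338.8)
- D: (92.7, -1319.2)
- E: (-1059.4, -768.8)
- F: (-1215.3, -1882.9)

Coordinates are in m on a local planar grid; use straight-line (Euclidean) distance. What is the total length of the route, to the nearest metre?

Leg distances:
A→B: 2077.9 m  (cumulative 2077.9 m)
B→C: 2717.8 m  (cumulative 4795.6 m)
C→D: 1023.4 m  (cumulative 5819.1 m)
D→E: 1276.8 m  (cumulative 7095.9 m)
E→F: 1125.0 m  (cumulative 8220.9 m)
Total route length ≈ 8221 m.

8221 m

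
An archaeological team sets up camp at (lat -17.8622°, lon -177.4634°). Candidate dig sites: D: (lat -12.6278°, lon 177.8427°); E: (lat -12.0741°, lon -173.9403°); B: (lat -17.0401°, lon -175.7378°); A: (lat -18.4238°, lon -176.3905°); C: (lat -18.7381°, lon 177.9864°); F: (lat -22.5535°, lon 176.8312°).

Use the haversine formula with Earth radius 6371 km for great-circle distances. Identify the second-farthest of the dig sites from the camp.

D

Distances from the camp ((lat -17.8622°, lon -177.4634°)):
F: 791.4 km
D: 769.5 km
E: 746.5 km
C: 490.1 km
B: 204.6 km
A: 129.4 km
The second-farthest is D at 769.5 km.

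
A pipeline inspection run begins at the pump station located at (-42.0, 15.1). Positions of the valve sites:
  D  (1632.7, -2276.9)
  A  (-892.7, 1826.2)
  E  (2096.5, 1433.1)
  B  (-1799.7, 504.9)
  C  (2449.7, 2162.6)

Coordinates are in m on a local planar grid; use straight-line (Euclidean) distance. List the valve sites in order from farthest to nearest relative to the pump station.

Computing each straight-line distance from (-42.0, 15.1):
C (2449.7, 2162.6): 3289.4 m
D (1632.7, -2276.9): 2838.6 m
E (2096.5, 1433.1): 2565.9 m
A (-892.7, 1826.2): 2000.9 m
B (-1799.7, 504.9): 1824.7 m

C, D, E, A, B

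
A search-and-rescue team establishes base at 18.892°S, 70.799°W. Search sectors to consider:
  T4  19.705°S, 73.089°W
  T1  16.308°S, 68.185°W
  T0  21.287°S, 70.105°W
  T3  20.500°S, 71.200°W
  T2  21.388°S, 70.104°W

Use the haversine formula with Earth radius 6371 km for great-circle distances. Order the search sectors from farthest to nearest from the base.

T1, T2, T0, T4, T3

Distance from the base at 18.892°S, 70.799°W to each:
T1 16.308°S, 68.185°W: 399.1 km
T2 21.388°S, 70.104°W: 286.9 km
T0 21.287°S, 70.105°W: 276.0 km
T4 19.705°S, 73.089°W: 256.8 km
T3 20.500°S, 71.200°W: 183.7 km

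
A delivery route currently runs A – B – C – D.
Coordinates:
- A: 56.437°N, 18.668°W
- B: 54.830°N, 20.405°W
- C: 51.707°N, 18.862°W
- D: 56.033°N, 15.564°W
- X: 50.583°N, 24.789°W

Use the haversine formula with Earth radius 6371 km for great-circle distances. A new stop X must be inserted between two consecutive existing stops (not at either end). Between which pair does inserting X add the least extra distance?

between B and C

Added distance for inserting X between each consecutive pair:
A–B: 1113.3 km
B–C: 626.5 km
C–D: 765.1 km
Smallest added distance is 626.5 km, inserting between B and C.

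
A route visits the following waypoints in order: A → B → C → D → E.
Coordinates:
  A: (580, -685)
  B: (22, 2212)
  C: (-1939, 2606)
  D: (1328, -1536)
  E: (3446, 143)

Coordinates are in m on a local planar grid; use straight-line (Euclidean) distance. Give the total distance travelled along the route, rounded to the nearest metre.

Leg distances:
A→B: 2950.2 m  (cumulative 2950.2 m)
B→C: 2000.2 m  (cumulative 4950.4 m)
C→D: 5275.4 m  (cumulative 10225.8 m)
D→E: 2702.8 m  (cumulative 12928.6 m)
Total route length ≈ 12929 m.

12929 m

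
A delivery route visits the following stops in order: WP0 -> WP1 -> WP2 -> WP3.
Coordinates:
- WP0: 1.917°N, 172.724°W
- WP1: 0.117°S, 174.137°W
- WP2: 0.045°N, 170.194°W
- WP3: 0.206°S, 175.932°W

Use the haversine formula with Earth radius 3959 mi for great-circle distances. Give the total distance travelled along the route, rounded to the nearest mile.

841 mi

Leg distances:
WP0→WP1: 171.1 mi  (cumulative 171.1 mi)
WP1→WP2: 272.7 mi  (cumulative 443.8 mi)
WP2→WP3: 396.9 mi  (cumulative 840.7 mi)
Total route length ≈ 841 mi.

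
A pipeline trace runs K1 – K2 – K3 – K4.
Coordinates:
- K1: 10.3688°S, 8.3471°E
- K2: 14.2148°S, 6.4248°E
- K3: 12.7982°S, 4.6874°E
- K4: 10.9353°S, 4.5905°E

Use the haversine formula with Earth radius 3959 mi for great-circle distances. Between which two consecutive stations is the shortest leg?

Leg distances:
K1→K2: 295.7 mi
K2→K3: 152.3 mi
K3→K4: 128.9 mi
The shortest leg is K3–K4 at 128.9 mi.

K3–K4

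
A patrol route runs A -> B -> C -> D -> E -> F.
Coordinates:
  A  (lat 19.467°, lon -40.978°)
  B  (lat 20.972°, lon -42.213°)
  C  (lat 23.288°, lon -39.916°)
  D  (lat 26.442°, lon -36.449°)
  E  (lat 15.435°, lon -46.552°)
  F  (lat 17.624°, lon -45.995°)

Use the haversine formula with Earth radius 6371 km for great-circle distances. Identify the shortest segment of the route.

A–B

Leg distances:
A→B: 211.2 km
B→C: 349.7 km
C→D: 495.3 km
D→E: 1610.5 km
E→F: 250.5 km
The shortest leg is A–B at 211.2 km.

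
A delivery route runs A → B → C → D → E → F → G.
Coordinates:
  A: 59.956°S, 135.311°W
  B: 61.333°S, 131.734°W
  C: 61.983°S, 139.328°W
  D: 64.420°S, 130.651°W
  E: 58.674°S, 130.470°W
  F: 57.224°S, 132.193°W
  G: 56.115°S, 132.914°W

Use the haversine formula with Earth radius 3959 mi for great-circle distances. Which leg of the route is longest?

Leg distances:
A→B: 154.0 mi
B→C: 253.0 mi
C→D: 318.1 mi
D→E: 397.1 mi
E→F: 118.4 mi
F→G: 81.4 mi
The longest leg is D–E at 397.1 mi.

D–E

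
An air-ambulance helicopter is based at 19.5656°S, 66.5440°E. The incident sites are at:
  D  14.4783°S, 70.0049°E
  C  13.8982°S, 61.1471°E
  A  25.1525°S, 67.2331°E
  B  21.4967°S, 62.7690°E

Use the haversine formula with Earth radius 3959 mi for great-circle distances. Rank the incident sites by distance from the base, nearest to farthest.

B, A, D, C

Distances from the base:
B 21.4967°S, 62.7690°E: 278.3 mi
A 25.1525°S, 67.2331°E: 388.5 mi
D 14.4783°S, 70.0049°E: 419.3 mi
C 13.8982°S, 61.1471°E: 529.9 mi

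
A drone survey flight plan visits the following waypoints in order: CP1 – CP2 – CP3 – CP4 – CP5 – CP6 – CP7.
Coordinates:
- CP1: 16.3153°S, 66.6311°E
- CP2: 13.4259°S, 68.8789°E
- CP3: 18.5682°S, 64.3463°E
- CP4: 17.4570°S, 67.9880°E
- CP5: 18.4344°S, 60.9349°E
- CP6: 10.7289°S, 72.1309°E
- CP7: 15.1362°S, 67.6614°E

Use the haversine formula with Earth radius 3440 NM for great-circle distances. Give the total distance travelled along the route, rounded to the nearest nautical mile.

2417 NM

Leg distances:
CP1→CP2: 217.0 NM  (cumulative 217.0 NM)
CP2→CP3: 404.6 NM  (cumulative 621.6 NM)
CP3→CP4: 218.4 NM  (cumulative 840.0 NM)
CP4→CP5: 407.1 NM  (cumulative 1247.1 NM)
CP5→CP6: 797.7 NM  (cumulative 2044.8 NM)
CP6→CP7: 372.0 NM  (cumulative 2416.8 NM)
Total route length ≈ 2417 NM.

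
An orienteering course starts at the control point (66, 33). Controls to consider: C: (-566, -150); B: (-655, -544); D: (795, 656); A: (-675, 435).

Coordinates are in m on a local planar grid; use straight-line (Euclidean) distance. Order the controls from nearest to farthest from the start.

C, A, B, D

Computing each straight-line distance from (66, 33):
C (-566, -150): 658.0 m
A (-675, 435): 843.0 m
B (-655, -544): 923.5 m
D (795, 656): 958.9 m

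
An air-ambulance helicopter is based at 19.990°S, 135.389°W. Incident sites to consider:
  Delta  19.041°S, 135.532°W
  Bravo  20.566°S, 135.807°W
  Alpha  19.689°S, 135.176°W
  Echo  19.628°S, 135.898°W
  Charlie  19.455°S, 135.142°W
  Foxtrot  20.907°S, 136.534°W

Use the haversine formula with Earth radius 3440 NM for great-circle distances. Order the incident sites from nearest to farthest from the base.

Distance from the base at 19.990°S, 135.389°W to each:
Alpha 19.689°S, 135.176°W: 21.7 NM
Charlie 19.455°S, 135.142°W: 35.0 NM
Echo 19.628°S, 135.898°W: 36.0 NM
Bravo 20.566°S, 135.807°W: 41.8 NM
Delta 19.041°S, 135.532°W: 57.5 NM
Foxtrot 20.907°S, 136.534°W: 84.7 NM

Alpha, Charlie, Echo, Bravo, Delta, Foxtrot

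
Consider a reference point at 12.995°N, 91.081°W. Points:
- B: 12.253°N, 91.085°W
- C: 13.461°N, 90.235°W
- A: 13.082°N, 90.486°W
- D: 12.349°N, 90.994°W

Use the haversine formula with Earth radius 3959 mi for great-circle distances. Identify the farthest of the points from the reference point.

C

Distances from the reference point (12.995°N, 91.081°W):
C: 65.4 mi
B: 51.3 mi
D: 45.0 mi
A: 40.5 mi
The farthest is C at 65.4 mi.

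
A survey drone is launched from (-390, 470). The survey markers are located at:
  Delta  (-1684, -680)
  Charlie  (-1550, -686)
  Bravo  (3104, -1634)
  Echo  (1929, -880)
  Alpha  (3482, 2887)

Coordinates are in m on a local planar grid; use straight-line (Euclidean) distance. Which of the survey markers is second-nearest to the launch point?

Distances from the launch point ((-390, 470)):
Charlie: 1637.7 m
Delta: 1731.2 m
Echo: 2683.3 m
Bravo: 4078.6 m
Alpha: 4564.5 m
The second-nearest is Delta at 1731.2 m.

Delta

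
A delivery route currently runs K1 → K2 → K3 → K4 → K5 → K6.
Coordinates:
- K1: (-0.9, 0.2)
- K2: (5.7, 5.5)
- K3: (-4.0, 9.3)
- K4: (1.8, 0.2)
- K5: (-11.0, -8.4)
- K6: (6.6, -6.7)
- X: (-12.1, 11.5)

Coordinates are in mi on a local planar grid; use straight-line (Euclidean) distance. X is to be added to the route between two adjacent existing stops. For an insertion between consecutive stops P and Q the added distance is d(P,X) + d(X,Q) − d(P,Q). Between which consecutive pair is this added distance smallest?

Added distance for inserting X between each consecutive pair:
K1–K2: 26.2 mi
K2–K3: 16.8 mi
K3–K4: 15.5 mi
K4–K5: 22.4 mi
K5–K6: 28.3 mi
Smallest added distance is 15.5 mi, inserting between K3 and K4.

between K3 and K4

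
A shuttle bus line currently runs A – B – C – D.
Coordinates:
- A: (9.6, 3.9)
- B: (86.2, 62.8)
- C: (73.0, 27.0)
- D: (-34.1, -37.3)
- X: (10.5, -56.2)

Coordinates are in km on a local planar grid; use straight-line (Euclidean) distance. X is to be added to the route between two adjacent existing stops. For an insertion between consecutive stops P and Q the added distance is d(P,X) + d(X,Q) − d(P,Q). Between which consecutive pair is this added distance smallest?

between C and D

Added distance for inserting X between each consecutive pair:
A–B: 104.5 km
B–C: 206.9 km
C–D: 27.6 km
Smallest added distance is 27.6 km, inserting between C and D.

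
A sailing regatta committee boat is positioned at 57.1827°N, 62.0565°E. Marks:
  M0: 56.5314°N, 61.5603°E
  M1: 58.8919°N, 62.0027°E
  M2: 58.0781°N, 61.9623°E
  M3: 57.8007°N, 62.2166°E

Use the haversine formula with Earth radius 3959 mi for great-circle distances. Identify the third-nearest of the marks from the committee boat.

M2

Distance to each, sorted:
M3: 43.1 mi
M0: 48.8 mi
M2: 62.0 mi
M1: 118.1 mi
The third-nearest is M2 at 62.0 mi.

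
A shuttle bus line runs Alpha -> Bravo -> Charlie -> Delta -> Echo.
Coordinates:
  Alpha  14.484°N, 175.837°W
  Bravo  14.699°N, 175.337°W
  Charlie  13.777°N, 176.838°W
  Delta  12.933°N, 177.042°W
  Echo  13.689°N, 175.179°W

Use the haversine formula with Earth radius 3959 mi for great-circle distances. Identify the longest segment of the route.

Leg distances:
Alpha→Bravo: 36.6 mi
Bravo→Charlie: 119.0 mi
Charlie→Delta: 59.9 mi
Delta→Echo: 135.7 mi
The longest leg is Delta–Echo at 135.7 mi.

Delta–Echo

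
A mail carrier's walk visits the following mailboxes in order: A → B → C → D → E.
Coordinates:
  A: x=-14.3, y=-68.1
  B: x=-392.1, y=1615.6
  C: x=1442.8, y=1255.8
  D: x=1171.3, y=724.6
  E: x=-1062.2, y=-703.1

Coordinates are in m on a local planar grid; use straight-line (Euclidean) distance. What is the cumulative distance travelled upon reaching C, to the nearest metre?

Leg distances:
A→B: 1725.6 m  (cumulative 1725.6 m)
B→C: 1869.8 m  (cumulative 3595.4 m)
Cumulative distance at C ≈ 3595 m.

3595 m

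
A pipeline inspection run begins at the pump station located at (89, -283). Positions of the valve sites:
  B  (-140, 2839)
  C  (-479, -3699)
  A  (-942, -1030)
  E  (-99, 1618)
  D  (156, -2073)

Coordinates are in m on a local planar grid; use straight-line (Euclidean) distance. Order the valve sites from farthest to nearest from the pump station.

Distances from the pump station:
C (-479, -3699): 3462.9 m
B (-140, 2839): 3130.4 m
E (-99, 1618): 1910.3 m
D (156, -2073): 1791.3 m
A (-942, -1030): 1273.2 m

C, B, E, D, A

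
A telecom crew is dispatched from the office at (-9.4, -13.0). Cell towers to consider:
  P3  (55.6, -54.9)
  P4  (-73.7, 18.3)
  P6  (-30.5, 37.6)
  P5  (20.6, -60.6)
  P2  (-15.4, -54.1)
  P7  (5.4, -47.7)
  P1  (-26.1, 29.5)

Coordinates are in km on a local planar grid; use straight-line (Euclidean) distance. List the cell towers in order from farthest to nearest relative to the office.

P3, P4, P5, P6, P1, P2, P7

Distances from the office:
P3 (55.6, -54.9): 77.3 km
P4 (-73.7, 18.3): 71.5 km
P5 (20.6, -60.6): 56.3 km
P6 (-30.5, 37.6): 54.8 km
P1 (-26.1, 29.5): 45.7 km
P2 (-15.4, -54.1): 41.5 km
P7 (5.4, -47.7): 37.7 km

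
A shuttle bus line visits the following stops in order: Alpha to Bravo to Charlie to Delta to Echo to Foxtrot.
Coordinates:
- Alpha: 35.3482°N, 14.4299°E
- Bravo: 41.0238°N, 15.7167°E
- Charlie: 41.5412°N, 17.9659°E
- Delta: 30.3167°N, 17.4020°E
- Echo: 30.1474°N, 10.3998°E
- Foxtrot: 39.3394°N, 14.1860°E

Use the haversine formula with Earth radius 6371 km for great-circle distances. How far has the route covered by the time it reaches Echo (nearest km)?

Leg distances:
Alpha→Bravo: 641.0 km  (cumulative 641.0 km)
Bravo→Charlie: 196.5 km  (cumulative 837.6 km)
Charlie→Delta: 1249.1 km  (cumulative 2086.7 km)
Delta→Echo: 672.9 km  (cumulative 2759.6 km)
Cumulative distance at Echo ≈ 2760 km.

2760 km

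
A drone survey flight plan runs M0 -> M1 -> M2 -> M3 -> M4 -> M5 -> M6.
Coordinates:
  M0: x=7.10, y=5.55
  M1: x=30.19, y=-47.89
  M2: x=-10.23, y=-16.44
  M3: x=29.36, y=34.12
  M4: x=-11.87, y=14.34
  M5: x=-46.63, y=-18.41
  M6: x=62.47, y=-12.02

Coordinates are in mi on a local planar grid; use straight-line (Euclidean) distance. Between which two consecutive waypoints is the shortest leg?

Leg distances:
M0→M1: 58.2 mi
M1→M2: 51.2 mi
M2→M3: 64.2 mi
M3→M4: 45.7 mi
M4→M5: 47.8 mi
M5→M6: 109.3 mi
The shortest leg is M3–M4 at 45.7 mi.

M3–M4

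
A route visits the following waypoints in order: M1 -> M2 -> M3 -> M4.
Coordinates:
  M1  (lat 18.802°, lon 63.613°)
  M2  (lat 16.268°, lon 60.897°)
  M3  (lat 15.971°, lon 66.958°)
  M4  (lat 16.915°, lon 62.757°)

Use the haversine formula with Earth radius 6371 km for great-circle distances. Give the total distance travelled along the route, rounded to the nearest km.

1511 km

Leg distances:
M1→M2: 402.9 km  (cumulative 402.9 km)
M2→M3: 648.3 km  (cumulative 1051.1 km)
M3→M4: 460.1 km  (cumulative 1511.3 km)
Total route length ≈ 1511 km.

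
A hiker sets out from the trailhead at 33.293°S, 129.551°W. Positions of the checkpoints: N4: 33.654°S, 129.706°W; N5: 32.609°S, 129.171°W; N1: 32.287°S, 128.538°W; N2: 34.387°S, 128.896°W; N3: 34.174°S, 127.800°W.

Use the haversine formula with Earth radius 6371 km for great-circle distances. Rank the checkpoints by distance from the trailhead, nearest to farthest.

Computing each great-circle distance from 33.293°S, 129.551°W:
N4 33.654°S, 129.706°W: 42.6 km
N5 32.609°S, 129.171°W: 83.9 km
N2 34.387°S, 128.896°W: 135.9 km
N1 32.287°S, 128.538°W: 146.6 km
N3 34.174°S, 127.800°W: 189.2 km

N4, N5, N2, N1, N3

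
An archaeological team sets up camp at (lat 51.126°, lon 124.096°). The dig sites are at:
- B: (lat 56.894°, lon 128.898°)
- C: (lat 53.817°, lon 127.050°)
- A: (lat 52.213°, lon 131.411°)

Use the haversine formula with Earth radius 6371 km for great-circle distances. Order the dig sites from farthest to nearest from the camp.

Distance from the camp at (lat 51.126°, lon 124.096°) to each:
B (lat 56.894°, lon 128.898°): 713.6 km
A (lat 52.213°, lon 131.411°): 518.5 km
C (lat 53.817°, lon 127.050°): 359.9 km

B, A, C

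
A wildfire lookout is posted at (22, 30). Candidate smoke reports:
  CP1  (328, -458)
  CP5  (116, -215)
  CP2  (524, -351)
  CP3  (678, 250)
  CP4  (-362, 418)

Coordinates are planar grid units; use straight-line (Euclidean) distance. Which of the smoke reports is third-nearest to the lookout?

CP1

Distances from the lookout ((22, 30)):
CP5: 262.4
CP4: 545.9
CP1: 576.0
CP2: 630.2
CP3: 691.9
The third-nearest is CP1 at 576.0.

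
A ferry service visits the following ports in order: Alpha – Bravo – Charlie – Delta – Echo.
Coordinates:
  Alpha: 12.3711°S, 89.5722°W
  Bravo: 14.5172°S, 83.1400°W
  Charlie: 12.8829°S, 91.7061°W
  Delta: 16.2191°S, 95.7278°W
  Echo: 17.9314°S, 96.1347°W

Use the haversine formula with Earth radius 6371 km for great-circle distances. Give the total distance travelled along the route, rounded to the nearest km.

2444 km

Leg distances:
Alpha→Bravo: 735.4 km  (cumulative 735.4 km)
Bravo→Charlie: 943.0 km  (cumulative 1678.4 km)
Charlie→Delta: 570.0 km  (cumulative 2248.4 km)
Delta→Echo: 195.2 km  (cumulative 2443.6 km)
Total route length ≈ 2444 km.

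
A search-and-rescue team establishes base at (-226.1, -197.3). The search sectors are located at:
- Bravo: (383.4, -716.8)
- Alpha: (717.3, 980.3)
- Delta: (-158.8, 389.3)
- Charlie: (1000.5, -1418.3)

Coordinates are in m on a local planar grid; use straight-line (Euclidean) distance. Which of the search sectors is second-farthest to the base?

Alpha

Distances from the base ((-226.1, -197.3)):
Charlie: 1730.7 m
Alpha: 1508.9 m
Bravo: 800.9 m
Delta: 590.4 m
The second-farthest is Alpha at 1508.9 m.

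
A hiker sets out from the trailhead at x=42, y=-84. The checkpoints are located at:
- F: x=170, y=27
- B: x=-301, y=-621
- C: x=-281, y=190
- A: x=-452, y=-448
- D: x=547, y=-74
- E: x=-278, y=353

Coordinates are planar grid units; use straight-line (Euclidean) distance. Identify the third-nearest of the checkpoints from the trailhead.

D

Distances from the trailhead (x=42, y=-84):
F: 169.4
C: 423.6
D: 505.1
E: 541.6
A: 613.6
B: 637.2
The third-nearest is D at 505.1.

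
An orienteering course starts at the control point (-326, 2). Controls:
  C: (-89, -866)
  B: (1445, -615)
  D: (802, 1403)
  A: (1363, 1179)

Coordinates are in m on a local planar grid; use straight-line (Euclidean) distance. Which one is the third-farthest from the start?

Distance to each, sorted:
A: 2058.7 m
B: 1875.4 m
D: 1798.7 m
C: 899.8 m
The third-farthest is D at 1798.7 m.

D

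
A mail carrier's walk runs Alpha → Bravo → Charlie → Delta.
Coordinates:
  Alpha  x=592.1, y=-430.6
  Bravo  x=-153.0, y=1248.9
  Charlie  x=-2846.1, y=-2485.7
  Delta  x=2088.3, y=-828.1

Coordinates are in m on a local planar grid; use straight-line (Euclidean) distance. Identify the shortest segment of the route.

Leg distances:
Alpha→Bravo: 1837.4 m
Bravo→Charlie: 4604.3 m
Charlie→Delta: 5205.4 m
The shortest leg is Alpha–Bravo at 1837.4 m.

Alpha–Bravo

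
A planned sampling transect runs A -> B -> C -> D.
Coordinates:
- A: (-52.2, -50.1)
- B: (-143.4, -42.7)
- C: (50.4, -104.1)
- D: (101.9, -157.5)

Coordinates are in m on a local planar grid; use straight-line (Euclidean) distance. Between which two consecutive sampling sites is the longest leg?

B–C

Leg distances:
A→B: 91.5 m
B→C: 203.3 m
C→D: 74.2 m
The longest leg is B–C at 203.3 m.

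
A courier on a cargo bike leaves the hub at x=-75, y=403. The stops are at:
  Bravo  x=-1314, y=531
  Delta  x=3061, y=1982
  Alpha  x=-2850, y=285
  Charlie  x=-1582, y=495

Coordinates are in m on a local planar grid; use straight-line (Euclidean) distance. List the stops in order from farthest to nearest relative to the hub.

Delta, Alpha, Charlie, Bravo

Distances from the hub:
Delta x=3061, y=1982: 3511.1 m
Alpha x=-2850, y=285: 2777.5 m
Charlie x=-1582, y=495: 1509.8 m
Bravo x=-1314, y=531: 1245.6 m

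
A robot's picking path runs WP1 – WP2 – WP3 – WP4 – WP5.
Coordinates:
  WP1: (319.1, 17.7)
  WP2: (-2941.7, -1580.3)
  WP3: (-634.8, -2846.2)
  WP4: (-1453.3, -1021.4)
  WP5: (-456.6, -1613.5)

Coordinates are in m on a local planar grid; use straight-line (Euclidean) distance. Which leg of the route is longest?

Leg distances:
WP1→WP2: 3631.3 m
WP2→WP3: 2631.4 m
WP3→WP4: 2000.0 m
WP4→WP5: 1159.3 m
The longest leg is WP1–WP2 at 3631.3 m.

WP1–WP2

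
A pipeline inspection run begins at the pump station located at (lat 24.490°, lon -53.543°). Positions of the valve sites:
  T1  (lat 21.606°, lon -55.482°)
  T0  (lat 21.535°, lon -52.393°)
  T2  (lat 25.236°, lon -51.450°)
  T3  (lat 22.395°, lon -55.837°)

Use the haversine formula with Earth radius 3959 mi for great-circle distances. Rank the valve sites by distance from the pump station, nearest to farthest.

Distances from the pump station:
T2 (lat 25.236°, lon -51.450°): 141.0 mi
T3 (lat 22.395°, lon -55.837°): 205.2 mi
T0 (lat 21.535°, lon -52.393°): 216.9 mi
T1 (lat 21.606°, lon -55.482°): 234.3 mi

T2, T3, T0, T1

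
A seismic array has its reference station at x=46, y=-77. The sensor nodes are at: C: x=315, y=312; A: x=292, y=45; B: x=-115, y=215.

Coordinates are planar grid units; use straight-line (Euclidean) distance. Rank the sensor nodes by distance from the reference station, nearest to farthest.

A, B, C

Computing each straight-line distance from x=46, y=-77:
A x=292, y=45: 274.6
B x=-115, y=215: 333.4
C x=315, y=312: 473.0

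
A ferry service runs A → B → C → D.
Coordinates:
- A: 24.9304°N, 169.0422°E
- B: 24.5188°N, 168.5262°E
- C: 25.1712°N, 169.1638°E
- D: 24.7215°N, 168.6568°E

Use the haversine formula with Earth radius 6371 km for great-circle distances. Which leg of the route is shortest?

A–B

Leg distances:
A→B: 69.4 km
B→C: 97.0 km
C→D: 71.5 km
The shortest leg is A–B at 69.4 km.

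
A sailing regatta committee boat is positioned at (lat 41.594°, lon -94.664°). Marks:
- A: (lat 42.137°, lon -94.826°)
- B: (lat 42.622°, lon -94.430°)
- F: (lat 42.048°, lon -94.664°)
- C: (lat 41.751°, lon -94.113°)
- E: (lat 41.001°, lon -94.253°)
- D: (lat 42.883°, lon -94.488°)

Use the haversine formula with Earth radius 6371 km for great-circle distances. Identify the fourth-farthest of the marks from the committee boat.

A

Distance to each, sorted:
D: 144.1 km
B: 115.9 km
E: 74.3 km
A: 61.9 km
F: 50.5 km
C: 49.0 km
The fourth-farthest is A at 61.9 km.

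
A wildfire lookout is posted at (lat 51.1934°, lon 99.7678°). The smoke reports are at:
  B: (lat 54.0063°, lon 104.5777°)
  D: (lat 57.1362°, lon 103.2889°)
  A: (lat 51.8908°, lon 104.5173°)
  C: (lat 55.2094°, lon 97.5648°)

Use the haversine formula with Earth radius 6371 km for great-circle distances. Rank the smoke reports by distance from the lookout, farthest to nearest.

Distances from the lookout:
D (lat 57.1362°, lon 103.2889°): 699.2 km
C (lat 55.2094°, lon 97.5648°): 470.0 km
B (lat 54.0063°, lon 104.5777°): 450.8 km
A (lat 51.8908°, lon 104.5173°): 337.4 km

D, C, B, A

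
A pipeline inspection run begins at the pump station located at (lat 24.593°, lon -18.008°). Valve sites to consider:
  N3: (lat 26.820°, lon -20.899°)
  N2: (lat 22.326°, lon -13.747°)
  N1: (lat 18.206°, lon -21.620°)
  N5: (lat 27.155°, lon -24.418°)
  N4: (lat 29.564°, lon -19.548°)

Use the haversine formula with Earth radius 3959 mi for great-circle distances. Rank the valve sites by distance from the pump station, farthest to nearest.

N1, N5, N4, N2, N3

Computing each great-circle distance from (lat 24.593°, lon -18.008°):
N1 (lat 18.206°, lon -21.620°): 498.7 mi
N5 (lat 27.155°, lon -24.418°): 436.0 mi
N4 (lat 29.564°, lon -19.548°): 356.3 mi
N2 (lat 22.326°, lon -13.747°): 312.2 mi
N3 (lat 26.820°, lon -20.899°): 236.8 mi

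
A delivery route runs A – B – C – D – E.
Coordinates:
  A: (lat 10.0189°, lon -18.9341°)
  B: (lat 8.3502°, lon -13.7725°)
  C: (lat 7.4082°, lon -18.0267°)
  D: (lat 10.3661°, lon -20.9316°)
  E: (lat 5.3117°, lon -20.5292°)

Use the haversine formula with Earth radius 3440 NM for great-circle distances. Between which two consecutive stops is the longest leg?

Leg distances:
A→B: 321.9 NM
B→C: 259.2 NM
C→D: 247.4 NM
D→E: 304.4 NM
The longest leg is A–B at 321.9 NM.

A–B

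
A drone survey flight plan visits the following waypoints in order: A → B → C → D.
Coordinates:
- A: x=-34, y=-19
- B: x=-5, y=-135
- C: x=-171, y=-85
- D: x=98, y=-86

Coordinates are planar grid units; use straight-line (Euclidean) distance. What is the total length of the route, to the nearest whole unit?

562

Leg distances:
A→B: 119.6  (cumulative 119.6)
B→C: 173.4  (cumulative 292.9)
C→D: 269.0  (cumulative 561.9)
Total route length ≈ 562.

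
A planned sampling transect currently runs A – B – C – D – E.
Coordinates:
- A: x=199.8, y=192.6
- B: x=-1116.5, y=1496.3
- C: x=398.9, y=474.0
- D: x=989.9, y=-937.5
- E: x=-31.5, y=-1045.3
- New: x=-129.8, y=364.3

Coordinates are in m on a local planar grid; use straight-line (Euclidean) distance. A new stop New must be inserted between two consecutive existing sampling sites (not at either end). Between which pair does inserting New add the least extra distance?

Added distance for inserting New between each consecutive pair:
A–B: 20.7 m
B–C: 213.6 m
C–D: 726.8 m
D–E: 2103.0 m
Smallest added distance is 20.7 m, inserting between A and B.

between A and B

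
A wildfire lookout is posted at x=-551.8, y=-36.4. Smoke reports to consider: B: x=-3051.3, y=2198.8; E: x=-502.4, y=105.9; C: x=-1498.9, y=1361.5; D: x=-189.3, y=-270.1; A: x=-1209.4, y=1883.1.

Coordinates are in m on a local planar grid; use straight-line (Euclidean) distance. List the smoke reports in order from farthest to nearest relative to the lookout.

Distance from the lookout at x=-551.8, y=-36.4 to each:
B x=-3051.3, y=2198.8: 3353.2 m
A x=-1209.4, y=1883.1: 2029.0 m
C x=-1498.9, y=1361.5: 1688.5 m
D x=-189.3, y=-270.1: 431.3 m
E x=-502.4, y=105.9: 150.6 m

B, A, C, D, E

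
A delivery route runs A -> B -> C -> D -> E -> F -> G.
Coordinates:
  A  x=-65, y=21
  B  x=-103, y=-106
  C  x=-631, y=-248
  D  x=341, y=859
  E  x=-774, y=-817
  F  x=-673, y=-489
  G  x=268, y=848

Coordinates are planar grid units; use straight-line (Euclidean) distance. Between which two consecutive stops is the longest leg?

Leg distances:
A→B: 132.6
B→C: 546.8
C→D: 1473.2
D→E: 2013.0
E→F: 343.2
F→G: 1634.9
The longest leg is D–E at 2013.0.

D–E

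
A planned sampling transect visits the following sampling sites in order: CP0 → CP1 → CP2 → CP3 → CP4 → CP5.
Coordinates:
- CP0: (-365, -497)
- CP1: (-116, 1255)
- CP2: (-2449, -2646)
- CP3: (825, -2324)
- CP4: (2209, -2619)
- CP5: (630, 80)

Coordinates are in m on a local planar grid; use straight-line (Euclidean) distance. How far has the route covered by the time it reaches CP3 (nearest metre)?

Leg distances:
CP0→CP1: 1769.6 m  (cumulative 1769.6 m)
CP1→CP2: 4545.4 m  (cumulative 6315.0 m)
CP2→CP3: 3289.8 m  (cumulative 9604.8 m)
Cumulative distance at CP3 ≈ 9605 m.

9605 m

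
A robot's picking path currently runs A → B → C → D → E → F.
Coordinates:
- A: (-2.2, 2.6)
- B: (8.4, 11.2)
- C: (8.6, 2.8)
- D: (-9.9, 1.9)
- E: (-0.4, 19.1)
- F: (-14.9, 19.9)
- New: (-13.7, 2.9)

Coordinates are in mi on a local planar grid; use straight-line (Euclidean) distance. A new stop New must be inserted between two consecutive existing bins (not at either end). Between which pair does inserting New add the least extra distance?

between D and E

Added distance for inserting New between each consecutive pair:
A–B: 21.5 mi
B–C: 37.5 mi
C–D: 7.7 mi
D–E: 5.2 mi
E–F: 23.5 mi
Smallest added distance is 5.2 mi, inserting between D and E.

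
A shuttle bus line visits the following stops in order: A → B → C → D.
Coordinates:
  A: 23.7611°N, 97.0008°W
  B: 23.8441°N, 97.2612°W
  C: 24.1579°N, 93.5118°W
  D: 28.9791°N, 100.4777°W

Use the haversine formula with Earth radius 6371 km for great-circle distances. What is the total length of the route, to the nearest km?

1286 km

Leg distances:
A→B: 28.1 km  (cumulative 28.1 km)
B→C: 382.5 km  (cumulative 410.5 km)
C→D: 875.6 km  (cumulative 1286.1 km)
Total route length ≈ 1286 km.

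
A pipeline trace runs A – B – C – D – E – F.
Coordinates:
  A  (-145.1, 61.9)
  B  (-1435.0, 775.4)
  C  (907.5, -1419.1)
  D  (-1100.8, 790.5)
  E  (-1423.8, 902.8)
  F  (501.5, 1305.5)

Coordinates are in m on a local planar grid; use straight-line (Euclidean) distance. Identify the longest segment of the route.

B–C

Leg distances:
A→B: 1474.1 m
B→C: 3209.8 m
C→D: 2985.9 m
D→E: 342.0 m
E→F: 1967.0 m
The longest leg is B–C at 3209.8 m.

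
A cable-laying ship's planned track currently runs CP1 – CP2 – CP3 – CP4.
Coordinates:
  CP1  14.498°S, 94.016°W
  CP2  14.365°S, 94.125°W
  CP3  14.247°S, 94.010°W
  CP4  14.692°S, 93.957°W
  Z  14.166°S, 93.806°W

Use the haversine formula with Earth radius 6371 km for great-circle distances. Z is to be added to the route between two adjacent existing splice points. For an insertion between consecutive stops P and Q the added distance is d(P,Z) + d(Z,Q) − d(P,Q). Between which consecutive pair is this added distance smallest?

between CP3 and CP4

Added distance for inserting Z between each consecutive pair:
CP1–CP2: 65.3 km
CP2–CP3: 46.6 km
CP3–CP4: 34.7 km
Smallest added distance is 34.7 km, inserting between CP3 and CP4.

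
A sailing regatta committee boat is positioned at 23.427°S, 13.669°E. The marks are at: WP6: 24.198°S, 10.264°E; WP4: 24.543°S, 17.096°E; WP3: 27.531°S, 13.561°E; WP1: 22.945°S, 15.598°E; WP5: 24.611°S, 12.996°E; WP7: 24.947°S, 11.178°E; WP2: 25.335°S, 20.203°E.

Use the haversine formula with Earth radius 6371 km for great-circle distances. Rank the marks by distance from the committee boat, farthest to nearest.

Computing each great-circle distance from 23.427°S, 13.669°E:
WP2 25.335°S, 20.203°E: 694.8 km
WP3 27.531°S, 13.561°E: 456.5 km
WP4 24.543°S, 17.096°E: 369.6 km
WP6 24.198°S, 10.264°E: 356.8 km
WP7 24.947°S, 11.178°E: 304.0 km
WP1 22.945°S, 15.598°E: 204.3 km
WP5 24.611°S, 12.996°E: 148.3 km

WP2, WP3, WP4, WP6, WP7, WP1, WP5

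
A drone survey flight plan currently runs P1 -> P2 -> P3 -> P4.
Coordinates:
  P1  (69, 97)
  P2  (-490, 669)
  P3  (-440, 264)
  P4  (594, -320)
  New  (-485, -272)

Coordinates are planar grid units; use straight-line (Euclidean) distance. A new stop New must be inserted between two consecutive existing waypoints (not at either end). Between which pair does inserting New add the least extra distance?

Added distance for inserting New between each consecutive pair:
P1–P2: 806.9
P2–P3: 1070.8
P3–P4: 430.4
Smallest added distance is 430.4, inserting between P3 and P4.

between P3 and P4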